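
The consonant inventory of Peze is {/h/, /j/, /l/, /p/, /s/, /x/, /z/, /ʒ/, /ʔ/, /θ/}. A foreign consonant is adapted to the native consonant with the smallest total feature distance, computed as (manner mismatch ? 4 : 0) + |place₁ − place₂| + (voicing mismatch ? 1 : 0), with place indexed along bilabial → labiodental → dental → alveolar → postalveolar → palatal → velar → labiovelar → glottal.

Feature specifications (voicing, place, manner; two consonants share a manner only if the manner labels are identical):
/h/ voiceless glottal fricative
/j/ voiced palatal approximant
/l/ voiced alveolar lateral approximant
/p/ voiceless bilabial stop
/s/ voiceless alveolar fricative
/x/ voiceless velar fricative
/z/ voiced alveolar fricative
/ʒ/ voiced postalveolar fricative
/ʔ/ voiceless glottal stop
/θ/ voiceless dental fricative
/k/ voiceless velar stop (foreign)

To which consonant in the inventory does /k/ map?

ʔ

/ʔ/ is closest: same manner (stop), place distance 2 (velar→glottal), same voicing; total 2. Next closest is /x/ at distance 4.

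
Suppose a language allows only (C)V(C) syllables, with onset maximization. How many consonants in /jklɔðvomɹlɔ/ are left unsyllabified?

3

Syllabifying with onset maximization leaves /j/, /k/, /ɹ/ stranded (at most one coda consonant is licensed; onsets are limited to one consonant).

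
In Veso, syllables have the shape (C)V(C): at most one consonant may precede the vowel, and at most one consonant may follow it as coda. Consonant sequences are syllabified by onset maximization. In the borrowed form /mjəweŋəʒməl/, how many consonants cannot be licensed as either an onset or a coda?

1

Under (C)V(C), the unsyllabifiable consonants are /m/ (at most one coda consonant is licensed; onsets are limited to one consonant).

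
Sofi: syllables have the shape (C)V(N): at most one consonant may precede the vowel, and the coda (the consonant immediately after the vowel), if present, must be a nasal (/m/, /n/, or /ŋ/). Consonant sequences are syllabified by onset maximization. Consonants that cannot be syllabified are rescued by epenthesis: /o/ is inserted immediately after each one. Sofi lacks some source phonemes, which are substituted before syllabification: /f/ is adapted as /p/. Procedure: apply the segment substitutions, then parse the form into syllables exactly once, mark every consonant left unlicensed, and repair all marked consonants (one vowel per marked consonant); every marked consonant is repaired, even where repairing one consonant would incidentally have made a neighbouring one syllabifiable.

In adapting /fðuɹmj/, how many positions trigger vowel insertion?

After substitution the input is /pðuɹmj/.
The unsyllabifiable consonants are /p/, /ɹ/, /m/, /j/; each receives one epenthetic vowel.

4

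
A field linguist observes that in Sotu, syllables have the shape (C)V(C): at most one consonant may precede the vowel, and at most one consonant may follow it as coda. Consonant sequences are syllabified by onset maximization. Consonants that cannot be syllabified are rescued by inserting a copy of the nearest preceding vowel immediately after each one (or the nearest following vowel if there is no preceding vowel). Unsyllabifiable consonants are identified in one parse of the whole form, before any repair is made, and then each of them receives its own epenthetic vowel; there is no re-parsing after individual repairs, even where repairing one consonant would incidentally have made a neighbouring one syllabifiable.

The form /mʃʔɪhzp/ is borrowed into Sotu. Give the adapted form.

mɪʃɪʔɪhzɪpɪ

The consonants /m/, /ʃ/, /z/, /p/ cannot be parsed into a legal (C)V(C) syllable (at most one coda consonant is licensed; onsets are limited to one consonant).
Epenthesis after each stranded consonant: /m/ → /mɪ/, /ʃ/ → /ʃɪ/, /z/ → /zɪ/, /p/ → /pɪ/.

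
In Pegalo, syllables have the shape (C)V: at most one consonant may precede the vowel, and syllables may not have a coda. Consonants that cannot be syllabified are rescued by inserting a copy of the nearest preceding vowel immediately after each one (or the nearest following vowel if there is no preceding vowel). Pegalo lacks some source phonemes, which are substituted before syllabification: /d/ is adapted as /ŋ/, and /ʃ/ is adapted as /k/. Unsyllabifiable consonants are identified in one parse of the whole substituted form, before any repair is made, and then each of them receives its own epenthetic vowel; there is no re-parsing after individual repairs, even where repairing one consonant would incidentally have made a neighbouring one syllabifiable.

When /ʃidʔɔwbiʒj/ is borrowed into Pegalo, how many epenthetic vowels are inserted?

After substitution the input is /kiŋʔɔwbiʒj/.
The unsyllabifiable consonants are /ŋ/, /w/, /ʒ/, /j/; each receives one epenthetic vowel.

4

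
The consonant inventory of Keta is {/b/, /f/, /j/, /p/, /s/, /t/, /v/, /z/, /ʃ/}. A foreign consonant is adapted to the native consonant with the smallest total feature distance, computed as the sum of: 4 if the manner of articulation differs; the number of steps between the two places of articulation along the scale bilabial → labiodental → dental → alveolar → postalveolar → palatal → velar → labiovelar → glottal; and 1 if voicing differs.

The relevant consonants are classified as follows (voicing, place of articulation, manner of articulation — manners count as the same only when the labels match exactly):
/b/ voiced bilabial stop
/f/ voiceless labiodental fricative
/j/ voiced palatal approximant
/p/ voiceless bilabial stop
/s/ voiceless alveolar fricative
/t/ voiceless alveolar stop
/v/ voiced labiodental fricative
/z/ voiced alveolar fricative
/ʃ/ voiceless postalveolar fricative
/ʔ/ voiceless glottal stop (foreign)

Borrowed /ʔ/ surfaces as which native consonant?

/t/ is closest: same manner (stop), place distance 5 (glottal→alveolar), same voicing; total 5. Next closest is /j/ at distance 8.

t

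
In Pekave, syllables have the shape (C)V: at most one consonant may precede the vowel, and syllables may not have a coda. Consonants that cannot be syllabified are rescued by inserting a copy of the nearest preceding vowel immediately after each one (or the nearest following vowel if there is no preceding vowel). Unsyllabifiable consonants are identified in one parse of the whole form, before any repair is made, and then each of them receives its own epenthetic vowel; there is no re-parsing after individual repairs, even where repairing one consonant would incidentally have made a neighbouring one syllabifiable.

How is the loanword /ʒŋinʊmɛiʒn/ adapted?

Syllabifying with onset maximization leaves /ʒ/, /ʒ/, /n/ stranded (no codas are permitted; onsets are limited to one consonant).
Epenthesis after each stranded consonant: /ʒ/ → /ʒi/, /ʒ/ → /ʒi/, /n/ → /ni/.

ʒiŋinʊmɛiʒini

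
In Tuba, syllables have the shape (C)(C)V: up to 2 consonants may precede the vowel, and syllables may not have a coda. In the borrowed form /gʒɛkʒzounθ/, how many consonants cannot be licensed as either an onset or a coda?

3

The consonants /k/, /n/, /θ/ cannot be parsed into a legal (C)(C)V syllable (no codas are permitted; onsets may contain at most 2 consonants).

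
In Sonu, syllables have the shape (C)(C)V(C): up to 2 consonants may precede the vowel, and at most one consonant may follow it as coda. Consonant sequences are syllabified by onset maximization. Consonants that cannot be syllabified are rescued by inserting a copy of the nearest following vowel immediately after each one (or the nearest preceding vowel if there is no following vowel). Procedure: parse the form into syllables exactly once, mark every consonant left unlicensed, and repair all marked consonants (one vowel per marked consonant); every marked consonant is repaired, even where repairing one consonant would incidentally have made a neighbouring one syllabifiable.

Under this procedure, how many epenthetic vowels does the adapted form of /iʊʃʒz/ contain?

The unsyllabifiable consonants are /ʒ/, /z/; each receives one epenthetic vowel.

2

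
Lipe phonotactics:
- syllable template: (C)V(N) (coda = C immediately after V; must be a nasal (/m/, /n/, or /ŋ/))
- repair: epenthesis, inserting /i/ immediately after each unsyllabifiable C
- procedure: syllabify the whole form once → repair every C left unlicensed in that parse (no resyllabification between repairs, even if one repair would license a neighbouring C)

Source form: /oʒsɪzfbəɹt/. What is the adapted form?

The consonants /ʒ/, /z/, /f/, /ɹ/, /t/ cannot be parsed into a legal (C)V(N) syllable (only a nasal (/m/, /n/, or /ŋ/) is licensed in coda position; onsets are limited to one consonant).
Each unlicensed consonant becomes the onset of a new syllable: /ʒ/ → /ʒi/, /z/ → /zi/, /f/ → /fi/, /ɹ/ → /ɹi/, /t/ → /ti/.

oʒisɪzifibəɹiti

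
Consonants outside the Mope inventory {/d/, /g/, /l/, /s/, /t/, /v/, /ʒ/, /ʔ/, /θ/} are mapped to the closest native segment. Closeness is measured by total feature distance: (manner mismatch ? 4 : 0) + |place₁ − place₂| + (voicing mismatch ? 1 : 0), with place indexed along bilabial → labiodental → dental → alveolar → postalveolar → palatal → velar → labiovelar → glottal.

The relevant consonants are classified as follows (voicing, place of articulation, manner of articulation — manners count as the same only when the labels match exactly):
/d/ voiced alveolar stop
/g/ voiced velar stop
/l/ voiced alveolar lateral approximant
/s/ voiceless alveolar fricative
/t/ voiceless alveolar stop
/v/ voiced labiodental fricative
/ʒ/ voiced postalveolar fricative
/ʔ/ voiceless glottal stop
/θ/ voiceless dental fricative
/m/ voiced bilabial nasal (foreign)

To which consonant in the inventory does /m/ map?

v

/v/ is closest: manner differs (nasal→fricative, +4), place distance 1 (bilabial→labiodental), same voicing; total 5. Next closest is /d/ at distance 7.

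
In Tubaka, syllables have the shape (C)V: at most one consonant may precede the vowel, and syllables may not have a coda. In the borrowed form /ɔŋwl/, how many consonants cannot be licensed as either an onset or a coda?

3

The consonants /ŋ/, /w/, /l/ cannot be parsed into a legal (C)V syllable (no codas are permitted; onsets are limited to one consonant).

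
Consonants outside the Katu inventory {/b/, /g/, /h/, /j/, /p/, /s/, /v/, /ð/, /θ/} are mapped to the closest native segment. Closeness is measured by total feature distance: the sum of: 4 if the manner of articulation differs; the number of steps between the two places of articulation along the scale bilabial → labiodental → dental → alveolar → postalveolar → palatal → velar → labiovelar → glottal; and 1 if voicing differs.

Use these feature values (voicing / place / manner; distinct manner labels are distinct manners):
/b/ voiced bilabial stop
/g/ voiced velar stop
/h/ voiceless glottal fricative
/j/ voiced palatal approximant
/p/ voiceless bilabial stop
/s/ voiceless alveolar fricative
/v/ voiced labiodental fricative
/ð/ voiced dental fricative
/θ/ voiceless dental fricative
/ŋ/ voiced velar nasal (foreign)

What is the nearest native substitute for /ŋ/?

g

/g/ is closest: manner differs (nasal→stop, +4), place distance 0 (velar→velar), same voicing; total 4. Next closest is /j/ at distance 5.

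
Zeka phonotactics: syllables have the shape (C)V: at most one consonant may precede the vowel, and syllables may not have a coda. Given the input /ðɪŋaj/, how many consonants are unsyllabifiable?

Syllabifying with onset maximization leaves /j/ stranded (no codas are permitted; onsets are limited to one consonant).

1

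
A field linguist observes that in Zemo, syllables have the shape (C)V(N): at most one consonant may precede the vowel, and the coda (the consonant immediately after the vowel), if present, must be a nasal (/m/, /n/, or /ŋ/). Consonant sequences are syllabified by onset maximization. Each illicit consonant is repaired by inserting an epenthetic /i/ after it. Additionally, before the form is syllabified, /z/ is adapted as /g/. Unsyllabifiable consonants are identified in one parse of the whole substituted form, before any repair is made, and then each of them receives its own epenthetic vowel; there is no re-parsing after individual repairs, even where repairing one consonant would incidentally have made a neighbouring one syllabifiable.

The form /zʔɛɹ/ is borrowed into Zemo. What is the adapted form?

Substitution: /z/ → /g/, giving /gʔɛɹ/.
Syllabifying with onset maximization leaves /g/, /ɹ/ stranded (only a nasal (/m/, /n/, or /ŋ/) is licensed in coda position; onsets are limited to one consonant).
Epenthesis after each stranded consonant: /g/ → /gi/, /ɹ/ → /ɹi/.

giʔɛɹi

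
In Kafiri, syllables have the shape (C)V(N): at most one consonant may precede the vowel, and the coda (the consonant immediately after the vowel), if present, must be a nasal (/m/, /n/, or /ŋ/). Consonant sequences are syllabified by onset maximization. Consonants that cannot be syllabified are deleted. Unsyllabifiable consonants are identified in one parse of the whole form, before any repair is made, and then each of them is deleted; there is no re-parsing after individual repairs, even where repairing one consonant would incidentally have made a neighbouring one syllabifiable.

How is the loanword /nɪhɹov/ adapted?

nɪɹo

The consonants /h/, /v/ cannot be parsed into a legal (C)V(N) syllable (only a nasal (/m/, /n/, or /ŋ/) is licensed in coda position; onsets are limited to one consonant).
Deleting the stranded consonants removes /h/, /v/.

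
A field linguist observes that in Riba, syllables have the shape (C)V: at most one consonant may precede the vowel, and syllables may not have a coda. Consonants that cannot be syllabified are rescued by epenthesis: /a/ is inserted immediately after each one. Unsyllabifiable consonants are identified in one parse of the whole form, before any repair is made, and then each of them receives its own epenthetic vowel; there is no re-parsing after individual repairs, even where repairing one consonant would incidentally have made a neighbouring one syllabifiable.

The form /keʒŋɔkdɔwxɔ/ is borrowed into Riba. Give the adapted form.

The consonants /ʒ/, /k/, /w/ cannot be parsed into a legal (C)V syllable (no codas are permitted; onsets are limited to one consonant).
Each unlicensed consonant becomes the onset of a new syllable: /ʒ/ → /ʒa/, /k/ → /ka/, /w/ → /wa/.

keʒaŋɔkadɔwaxɔ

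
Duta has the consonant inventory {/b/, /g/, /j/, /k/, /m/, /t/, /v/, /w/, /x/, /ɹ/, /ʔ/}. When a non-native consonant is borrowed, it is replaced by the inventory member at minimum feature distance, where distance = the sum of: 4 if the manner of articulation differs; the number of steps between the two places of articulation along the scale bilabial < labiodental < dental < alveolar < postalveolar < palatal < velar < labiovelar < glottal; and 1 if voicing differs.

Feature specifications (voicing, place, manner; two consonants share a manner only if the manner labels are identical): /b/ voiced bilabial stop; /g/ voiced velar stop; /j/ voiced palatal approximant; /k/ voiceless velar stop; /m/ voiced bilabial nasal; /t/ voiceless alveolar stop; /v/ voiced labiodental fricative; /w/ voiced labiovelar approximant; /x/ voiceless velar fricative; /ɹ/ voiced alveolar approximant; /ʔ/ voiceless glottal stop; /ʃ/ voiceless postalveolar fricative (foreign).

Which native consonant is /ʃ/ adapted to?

x

/x/ is closest: same manner (fricative), place distance 2 (postalveolar→velar), same voicing; total 2. Next closest is /v/ at distance 4.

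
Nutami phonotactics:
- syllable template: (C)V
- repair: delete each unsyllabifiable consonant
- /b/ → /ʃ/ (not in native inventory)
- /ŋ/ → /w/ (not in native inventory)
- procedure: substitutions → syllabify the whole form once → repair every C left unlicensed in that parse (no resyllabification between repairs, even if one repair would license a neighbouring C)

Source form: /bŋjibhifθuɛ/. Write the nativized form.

Substitution: /b/ → /ʃ/, /ŋ/ → /w/, giving /ʃwjiʃhifθuɛ/.
The consonants /ʃ/, /w/, /ʃ/, /f/ cannot be parsed into a legal (C)V syllable (no codas are permitted; onsets are limited to one consonant).
Deletion applies to /ʃ/, /w/, /ʃ/, /f/.

jihiθuɛ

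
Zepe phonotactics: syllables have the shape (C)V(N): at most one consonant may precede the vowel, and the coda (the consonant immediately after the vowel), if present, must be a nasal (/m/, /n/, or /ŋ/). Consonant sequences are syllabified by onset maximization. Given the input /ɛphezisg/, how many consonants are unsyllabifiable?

3

Syllabifying with onset maximization leaves /p/, /s/, /g/ stranded (only a nasal (/m/, /n/, or /ŋ/) is licensed in coda position; onsets are limited to one consonant).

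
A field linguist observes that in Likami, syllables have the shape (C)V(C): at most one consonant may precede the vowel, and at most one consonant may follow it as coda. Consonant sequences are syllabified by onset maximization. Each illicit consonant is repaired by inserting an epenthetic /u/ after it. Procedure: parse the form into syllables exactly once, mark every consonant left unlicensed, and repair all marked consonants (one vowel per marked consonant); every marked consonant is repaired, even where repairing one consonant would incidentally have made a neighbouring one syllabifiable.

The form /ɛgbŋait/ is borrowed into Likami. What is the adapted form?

ɛgbuŋait

Syllabifying with onset maximization leaves /b/ stranded (at most one coda consonant is licensed; onsets are limited to one consonant).
Each unlicensed consonant becomes the onset of a new syllable: /b/ → /bu/.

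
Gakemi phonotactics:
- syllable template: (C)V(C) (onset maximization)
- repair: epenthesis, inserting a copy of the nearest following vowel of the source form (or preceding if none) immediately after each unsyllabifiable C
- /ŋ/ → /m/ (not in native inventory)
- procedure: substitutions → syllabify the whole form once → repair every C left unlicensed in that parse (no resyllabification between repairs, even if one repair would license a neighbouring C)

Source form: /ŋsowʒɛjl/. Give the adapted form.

Substitution: /ŋ/ → /m/, giving /msowʒɛjl/.
Syllabifying with onset maximization leaves /m/, /l/ stranded (at most one coda consonant is licensed; onsets are limited to one consonant).
Inserting the epenthetic vowel yields /m/ → /mo/, /l/ → /lɛ/.

mosowʒɛjlɛ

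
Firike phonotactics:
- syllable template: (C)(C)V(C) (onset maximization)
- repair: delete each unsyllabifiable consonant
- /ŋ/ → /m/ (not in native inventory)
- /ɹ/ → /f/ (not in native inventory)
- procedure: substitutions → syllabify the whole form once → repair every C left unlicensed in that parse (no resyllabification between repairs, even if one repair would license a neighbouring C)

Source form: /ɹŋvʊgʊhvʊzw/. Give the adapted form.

Substitution: /ɹ/ → /f/, /ŋ/ → /m/, giving /fmvʊgʊhvʊzw/.
Syllabifying with onset maximization leaves /f/, /w/ stranded (at most one coda consonant is licensed; onsets may contain at most 2 consonants).
Deletion applies to /f/, /w/.

mvʊgʊhvʊz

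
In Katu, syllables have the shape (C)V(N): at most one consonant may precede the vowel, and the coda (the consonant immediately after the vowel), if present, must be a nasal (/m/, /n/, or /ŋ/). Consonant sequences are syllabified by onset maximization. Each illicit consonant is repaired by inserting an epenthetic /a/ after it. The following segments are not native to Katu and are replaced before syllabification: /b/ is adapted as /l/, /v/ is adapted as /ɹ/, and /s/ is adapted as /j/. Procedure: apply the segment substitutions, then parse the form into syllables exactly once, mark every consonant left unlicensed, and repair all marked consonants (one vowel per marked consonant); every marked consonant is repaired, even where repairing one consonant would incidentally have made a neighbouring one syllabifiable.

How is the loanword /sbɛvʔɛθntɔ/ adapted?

jalɛɹaʔɛθanatɔ

Substitution: /s/ → /j/, /b/ → /l/, /v/ → /ɹ/, giving /jlɛɹʔɛθntɔ/.
Syllabifying with onset maximization leaves /j/, /ɹ/, /θ/, /n/ stranded (only a nasal (/m/, /n/, or /ŋ/) is licensed in coda position; onsets are limited to one consonant).
Inserting the epenthetic vowel yields /j/ → /ja/, /ɹ/ → /ɹa/, /θ/ → /θa/, /n/ → /na/.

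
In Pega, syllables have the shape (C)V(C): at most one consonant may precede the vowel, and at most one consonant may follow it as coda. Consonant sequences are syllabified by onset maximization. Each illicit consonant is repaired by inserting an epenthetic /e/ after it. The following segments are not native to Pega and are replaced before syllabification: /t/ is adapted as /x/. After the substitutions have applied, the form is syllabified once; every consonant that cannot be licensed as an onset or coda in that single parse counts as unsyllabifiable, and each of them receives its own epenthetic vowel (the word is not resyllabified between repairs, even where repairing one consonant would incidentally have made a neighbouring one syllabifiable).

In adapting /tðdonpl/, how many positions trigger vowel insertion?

After substitution the input is /xðdonpl/.
The unsyllabifiable consonants are /x/, /ð/, /p/, /l/; each receives one epenthetic vowel.

4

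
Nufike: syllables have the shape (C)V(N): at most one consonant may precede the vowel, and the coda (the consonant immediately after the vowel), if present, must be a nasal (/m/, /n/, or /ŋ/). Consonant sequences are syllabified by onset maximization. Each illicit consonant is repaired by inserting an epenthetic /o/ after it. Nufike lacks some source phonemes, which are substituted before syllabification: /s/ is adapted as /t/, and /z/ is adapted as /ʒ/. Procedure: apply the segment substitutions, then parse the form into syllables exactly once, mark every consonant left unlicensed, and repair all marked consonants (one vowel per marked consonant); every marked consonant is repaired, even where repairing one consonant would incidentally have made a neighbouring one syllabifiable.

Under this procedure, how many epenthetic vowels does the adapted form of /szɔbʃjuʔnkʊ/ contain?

After substitution the input is /tʒɔbʃjuʔnkʊ/.
The unsyllabifiable consonants are /t/, /b/, /ʃ/, /ʔ/, /n/; each receives one epenthetic vowel.

5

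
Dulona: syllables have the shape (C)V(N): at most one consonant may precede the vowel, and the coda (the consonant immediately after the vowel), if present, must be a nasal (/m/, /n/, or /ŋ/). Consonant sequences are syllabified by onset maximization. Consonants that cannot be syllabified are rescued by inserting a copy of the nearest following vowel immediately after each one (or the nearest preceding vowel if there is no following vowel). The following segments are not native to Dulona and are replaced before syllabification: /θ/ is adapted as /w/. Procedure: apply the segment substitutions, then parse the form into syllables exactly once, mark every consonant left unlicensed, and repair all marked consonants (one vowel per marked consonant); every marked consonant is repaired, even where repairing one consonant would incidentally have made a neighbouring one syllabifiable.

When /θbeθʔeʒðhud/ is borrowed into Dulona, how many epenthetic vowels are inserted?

5

After substitution the input is /wbewʔeʒðhud/.
The unsyllabifiable consonants are /w/, /w/, /ʒ/, /ð/, /d/; each receives one epenthetic vowel.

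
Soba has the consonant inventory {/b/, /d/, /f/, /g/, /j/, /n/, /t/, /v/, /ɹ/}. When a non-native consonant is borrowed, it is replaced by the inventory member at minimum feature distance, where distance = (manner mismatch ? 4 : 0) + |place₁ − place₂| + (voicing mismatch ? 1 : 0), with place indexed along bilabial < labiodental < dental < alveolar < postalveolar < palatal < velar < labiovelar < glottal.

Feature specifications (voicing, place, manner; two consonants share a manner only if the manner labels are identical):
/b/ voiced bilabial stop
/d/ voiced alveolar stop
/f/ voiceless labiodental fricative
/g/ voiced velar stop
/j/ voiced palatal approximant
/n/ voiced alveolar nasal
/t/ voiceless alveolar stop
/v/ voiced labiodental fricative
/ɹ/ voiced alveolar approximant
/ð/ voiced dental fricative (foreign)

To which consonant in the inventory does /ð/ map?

/v/ is closest: same manner (fricative), place distance 1 (dental→labiodental), same voicing; total 1. Next closest is /f/ at distance 2.

v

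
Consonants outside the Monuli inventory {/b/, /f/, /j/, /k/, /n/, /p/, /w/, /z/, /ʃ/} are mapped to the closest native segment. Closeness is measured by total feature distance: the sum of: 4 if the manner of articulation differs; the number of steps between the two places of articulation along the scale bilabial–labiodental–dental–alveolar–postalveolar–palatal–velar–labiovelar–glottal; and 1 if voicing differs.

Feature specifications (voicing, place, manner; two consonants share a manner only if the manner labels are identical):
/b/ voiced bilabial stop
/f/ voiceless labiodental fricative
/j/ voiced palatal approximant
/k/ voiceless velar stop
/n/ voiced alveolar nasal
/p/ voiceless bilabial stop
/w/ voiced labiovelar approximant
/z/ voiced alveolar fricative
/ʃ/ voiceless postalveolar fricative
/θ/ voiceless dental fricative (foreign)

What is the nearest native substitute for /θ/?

f

/f/ is closest: same manner (fricative), place distance 1 (dental→labiodental), same voicing; total 1. Next closest is /z/ at distance 2.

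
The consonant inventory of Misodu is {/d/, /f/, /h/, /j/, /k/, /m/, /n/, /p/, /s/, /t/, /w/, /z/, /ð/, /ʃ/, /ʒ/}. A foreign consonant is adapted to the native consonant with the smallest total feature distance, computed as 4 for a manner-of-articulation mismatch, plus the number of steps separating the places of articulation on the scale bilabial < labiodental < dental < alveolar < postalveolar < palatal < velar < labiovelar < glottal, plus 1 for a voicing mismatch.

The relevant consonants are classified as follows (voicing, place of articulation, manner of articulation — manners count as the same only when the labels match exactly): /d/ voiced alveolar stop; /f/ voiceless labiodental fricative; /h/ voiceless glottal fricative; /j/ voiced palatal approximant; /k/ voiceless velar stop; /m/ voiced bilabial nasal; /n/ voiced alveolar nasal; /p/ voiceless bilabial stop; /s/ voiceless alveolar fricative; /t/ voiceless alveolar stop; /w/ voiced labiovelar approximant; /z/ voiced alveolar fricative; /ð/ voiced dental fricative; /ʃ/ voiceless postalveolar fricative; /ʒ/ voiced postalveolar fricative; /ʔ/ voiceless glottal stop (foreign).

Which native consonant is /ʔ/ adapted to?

k

/k/ is closest: same manner (stop), place distance 2 (glottal→velar), same voicing; total 2. Next closest is /h/ at distance 4.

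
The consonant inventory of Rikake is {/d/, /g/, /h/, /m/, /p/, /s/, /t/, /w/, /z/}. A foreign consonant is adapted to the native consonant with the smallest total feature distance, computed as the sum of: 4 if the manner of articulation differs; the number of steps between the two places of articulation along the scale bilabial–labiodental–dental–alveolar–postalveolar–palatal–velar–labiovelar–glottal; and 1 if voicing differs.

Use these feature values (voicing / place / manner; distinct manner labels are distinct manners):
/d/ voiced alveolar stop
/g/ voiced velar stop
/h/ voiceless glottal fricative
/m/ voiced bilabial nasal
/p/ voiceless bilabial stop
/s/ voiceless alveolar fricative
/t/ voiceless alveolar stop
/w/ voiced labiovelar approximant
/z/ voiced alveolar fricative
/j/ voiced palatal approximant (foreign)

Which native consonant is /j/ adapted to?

w

/w/ is closest: same manner (approximant), place distance 2 (palatal→labiovelar), same voicing; total 2. Next closest is /g/ at distance 5.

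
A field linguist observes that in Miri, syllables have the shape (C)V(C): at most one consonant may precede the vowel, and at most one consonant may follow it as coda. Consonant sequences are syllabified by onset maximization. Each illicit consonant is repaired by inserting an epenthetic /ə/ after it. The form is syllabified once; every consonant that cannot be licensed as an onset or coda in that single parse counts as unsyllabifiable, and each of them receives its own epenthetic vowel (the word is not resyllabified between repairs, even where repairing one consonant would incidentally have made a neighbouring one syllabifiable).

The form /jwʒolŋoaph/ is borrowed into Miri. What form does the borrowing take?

Syllabifying with onset maximization leaves /j/, /w/, /h/ stranded (at most one coda consonant is licensed; onsets are limited to one consonant).
Each unlicensed consonant becomes the onset of a new syllable: /j/ → /jə/, /w/ → /wə/, /h/ → /hə/.

jəwəʒolŋoaphə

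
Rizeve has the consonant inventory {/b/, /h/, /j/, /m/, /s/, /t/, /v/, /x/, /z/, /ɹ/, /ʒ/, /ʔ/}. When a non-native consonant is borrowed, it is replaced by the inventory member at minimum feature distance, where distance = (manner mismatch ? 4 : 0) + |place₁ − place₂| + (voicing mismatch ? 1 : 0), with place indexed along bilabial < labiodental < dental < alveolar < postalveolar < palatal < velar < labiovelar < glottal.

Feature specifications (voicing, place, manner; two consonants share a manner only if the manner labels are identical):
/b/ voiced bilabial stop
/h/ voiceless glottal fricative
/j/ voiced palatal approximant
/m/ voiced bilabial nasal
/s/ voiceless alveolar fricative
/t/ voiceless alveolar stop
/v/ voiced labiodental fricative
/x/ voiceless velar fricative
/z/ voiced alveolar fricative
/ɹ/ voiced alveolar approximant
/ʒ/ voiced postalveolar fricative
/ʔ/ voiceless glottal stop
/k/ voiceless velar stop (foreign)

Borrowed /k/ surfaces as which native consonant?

/ʔ/ is closest: same manner (stop), place distance 2 (velar→glottal), same voicing; total 2. Next closest is /t/ at distance 3.

ʔ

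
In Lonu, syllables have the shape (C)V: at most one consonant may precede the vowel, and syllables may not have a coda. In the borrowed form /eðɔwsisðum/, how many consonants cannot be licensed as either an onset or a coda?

Under (C)V, the unsyllabifiable consonants are /w/, /s/, /m/ (no codas are permitted; onsets are limited to one consonant).

3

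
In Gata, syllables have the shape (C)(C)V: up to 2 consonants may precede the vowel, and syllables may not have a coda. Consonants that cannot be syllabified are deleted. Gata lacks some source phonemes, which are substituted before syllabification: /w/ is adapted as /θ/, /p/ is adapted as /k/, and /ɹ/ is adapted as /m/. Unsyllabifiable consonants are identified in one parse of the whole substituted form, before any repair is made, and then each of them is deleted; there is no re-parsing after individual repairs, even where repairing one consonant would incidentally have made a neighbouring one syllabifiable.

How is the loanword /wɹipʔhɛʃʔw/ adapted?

Substitution: /w/ → /θ/, /ɹ/ → /m/, /p/ → /k/, giving /θmikʔhɛʃʔθ/.
The consonants /k/, /ʃ/, /ʔ/, /θ/ cannot be parsed into a legal (C)(C)V syllable (no codas are permitted; onsets may contain at most 2 consonants).
Each unlicensed consonant is deleted: /k/, /ʃ/, /ʔ/, /θ/.

θmiʔhɛ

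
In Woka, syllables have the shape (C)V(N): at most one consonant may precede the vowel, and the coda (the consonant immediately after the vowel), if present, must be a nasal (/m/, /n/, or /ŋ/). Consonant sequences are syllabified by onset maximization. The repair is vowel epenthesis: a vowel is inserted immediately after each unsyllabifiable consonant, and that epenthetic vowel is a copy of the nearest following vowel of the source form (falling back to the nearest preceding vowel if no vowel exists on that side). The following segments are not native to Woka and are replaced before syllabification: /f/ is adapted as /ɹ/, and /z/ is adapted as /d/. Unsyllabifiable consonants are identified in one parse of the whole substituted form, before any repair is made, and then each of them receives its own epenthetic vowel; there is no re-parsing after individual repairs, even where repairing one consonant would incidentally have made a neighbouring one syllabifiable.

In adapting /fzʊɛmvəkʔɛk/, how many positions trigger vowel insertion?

After substitution the input is /ɹdʊɛmvəkʔɛk/.
The unsyllabifiable consonants are /ɹ/, /k/, /k/; each receives one epenthetic vowel.

3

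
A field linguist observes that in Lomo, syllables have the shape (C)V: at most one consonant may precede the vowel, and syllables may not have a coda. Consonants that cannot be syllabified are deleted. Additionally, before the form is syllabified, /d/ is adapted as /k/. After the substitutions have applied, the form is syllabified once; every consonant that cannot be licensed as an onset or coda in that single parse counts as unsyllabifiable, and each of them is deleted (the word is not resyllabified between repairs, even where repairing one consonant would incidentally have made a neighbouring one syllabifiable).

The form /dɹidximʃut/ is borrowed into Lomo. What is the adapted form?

Substitution: /d/ → /k/, giving /kɹikximʃut/.
Syllabifying with onset maximization leaves /k/, /k/, /m/, /t/ stranded (no codas are permitted; onsets are limited to one consonant).
Each unlicensed consonant is deleted: /k/, /k/, /m/, /t/.

ɹixiʃu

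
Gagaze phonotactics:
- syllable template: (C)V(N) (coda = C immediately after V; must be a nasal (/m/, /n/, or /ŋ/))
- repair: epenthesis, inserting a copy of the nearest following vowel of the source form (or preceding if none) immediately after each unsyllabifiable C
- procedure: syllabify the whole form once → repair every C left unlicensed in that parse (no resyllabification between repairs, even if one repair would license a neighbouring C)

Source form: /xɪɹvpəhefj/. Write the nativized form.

Under (C)V(N), the unsyllabifiable consonants are /ɹ/, /v/, /f/, /j/ (only a nasal (/m/, /n/, or /ŋ/) is licensed in coda position; onsets are limited to one consonant).
Inserting the epenthetic vowel yields /ɹ/ → /ɹə/, /v/ → /və/, /f/ → /fe/, /j/ → /je/.

xɪɹəvəpəhefeje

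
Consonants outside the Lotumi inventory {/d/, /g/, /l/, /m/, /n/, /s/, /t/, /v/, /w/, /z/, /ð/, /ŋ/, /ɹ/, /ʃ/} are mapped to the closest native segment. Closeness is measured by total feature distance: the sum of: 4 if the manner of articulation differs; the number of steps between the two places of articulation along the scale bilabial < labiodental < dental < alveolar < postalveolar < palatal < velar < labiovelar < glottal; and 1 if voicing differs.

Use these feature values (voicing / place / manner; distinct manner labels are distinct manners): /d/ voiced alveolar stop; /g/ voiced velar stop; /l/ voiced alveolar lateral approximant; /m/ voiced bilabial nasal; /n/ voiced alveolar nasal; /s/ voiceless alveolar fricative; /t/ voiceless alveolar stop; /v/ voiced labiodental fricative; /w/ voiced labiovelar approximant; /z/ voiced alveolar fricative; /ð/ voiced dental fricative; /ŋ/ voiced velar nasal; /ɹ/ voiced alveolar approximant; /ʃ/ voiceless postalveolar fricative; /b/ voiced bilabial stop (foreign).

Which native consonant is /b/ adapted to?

d

/d/ is closest: same manner (stop), place distance 3 (bilabial→alveolar), same voicing; total 3. Next closest is /m/ at distance 4.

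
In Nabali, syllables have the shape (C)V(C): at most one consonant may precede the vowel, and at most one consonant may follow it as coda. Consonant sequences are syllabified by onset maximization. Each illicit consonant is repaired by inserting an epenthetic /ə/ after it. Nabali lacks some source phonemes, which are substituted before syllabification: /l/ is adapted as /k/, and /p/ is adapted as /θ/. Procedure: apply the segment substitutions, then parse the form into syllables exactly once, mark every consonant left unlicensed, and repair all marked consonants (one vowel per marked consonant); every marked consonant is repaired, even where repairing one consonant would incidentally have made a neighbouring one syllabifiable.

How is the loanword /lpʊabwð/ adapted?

Substitution: /l/ → /k/, /p/ → /θ/, giving /kθʊabwð/.
Under (C)V(C), the unsyllabifiable consonants are /k/, /w/, /ð/ (at most one coda consonant is licensed; onsets are limited to one consonant).
Epenthesis after each stranded consonant: /k/ → /kə/, /w/ → /wə/, /ð/ → /ðə/.

kəθʊabwəðə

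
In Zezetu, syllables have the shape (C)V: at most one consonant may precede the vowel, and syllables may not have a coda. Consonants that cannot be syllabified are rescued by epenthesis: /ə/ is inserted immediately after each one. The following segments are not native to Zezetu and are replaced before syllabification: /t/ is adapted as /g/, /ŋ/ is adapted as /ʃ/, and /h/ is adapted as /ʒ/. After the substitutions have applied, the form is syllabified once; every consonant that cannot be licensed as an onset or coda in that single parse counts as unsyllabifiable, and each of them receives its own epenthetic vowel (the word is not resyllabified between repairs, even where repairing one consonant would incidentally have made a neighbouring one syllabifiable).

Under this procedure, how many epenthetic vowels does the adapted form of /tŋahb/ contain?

3

After substitution the input is /gʃaʒb/.
The unsyllabifiable consonants are /g/, /ʒ/, /b/; each receives one epenthetic vowel.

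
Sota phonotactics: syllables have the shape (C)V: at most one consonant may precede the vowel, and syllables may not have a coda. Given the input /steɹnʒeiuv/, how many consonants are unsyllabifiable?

The consonants /s/, /ɹ/, /n/, /v/ cannot be parsed into a legal (C)V syllable (no codas are permitted; onsets are limited to one consonant).

4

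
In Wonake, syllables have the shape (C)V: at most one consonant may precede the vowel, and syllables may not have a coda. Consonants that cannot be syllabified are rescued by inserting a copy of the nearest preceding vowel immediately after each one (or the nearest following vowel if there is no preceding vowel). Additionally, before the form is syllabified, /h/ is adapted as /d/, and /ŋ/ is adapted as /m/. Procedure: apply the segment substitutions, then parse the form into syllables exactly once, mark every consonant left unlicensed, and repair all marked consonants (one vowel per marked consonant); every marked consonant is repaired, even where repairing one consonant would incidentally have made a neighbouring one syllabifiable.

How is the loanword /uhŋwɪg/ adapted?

udumuwɪgɪ

Substitution: /h/ → /d/, /ŋ/ → /m/, giving /udmwɪg/.
Syllabifying with onset maximization leaves /d/, /m/, /g/ stranded (no codas are permitted; onsets are limited to one consonant).
Epenthesis after each stranded consonant: /d/ → /du/, /m/ → /mu/, /g/ → /gɪ/.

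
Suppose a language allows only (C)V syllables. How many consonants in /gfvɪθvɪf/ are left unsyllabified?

4

The consonants /g/, /f/, /θ/, /f/ cannot be parsed into a legal (C)V syllable (no codas are permitted; onsets are limited to one consonant).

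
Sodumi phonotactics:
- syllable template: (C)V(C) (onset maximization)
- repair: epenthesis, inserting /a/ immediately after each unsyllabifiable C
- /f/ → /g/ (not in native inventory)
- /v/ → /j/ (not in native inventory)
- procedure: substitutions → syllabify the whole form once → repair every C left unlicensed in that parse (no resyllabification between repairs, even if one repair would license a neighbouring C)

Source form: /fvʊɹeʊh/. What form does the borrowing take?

gajʊɹeʊh

Substitution: /f/ → /g/, /v/ → /j/, giving /gjʊɹeʊh/.
Under (C)V(C), the unsyllabifiable consonants are /g/ (at most one coda consonant is licensed; onsets are limited to one consonant).
Each unlicensed consonant becomes the onset of a new syllable: /g/ → /ga/.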